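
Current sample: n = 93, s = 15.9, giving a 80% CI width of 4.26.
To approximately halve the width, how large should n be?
n ≈ 372

CI width ∝ 1/√n
To reduce width by factor 2, need √n to grow by 2 → need 2² = 4 times as many samples.

Current: n = 93, width = 4.26
New: n = 372, width ≈ 2.12

Width reduced by factor of 4.26/2.12 = 2.01.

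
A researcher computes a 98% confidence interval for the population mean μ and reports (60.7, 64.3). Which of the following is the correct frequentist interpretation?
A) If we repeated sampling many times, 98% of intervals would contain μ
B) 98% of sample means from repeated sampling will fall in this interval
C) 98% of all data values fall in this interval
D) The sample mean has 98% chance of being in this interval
A

A) Correct — this is the frequentist long-run coverage interpretation.
B) Wrong — coverage applies to intervals containing μ, not to future x̄ values.
C) Wrong — a CI is about the parameter μ, not individual data values.
D) Wrong — x̄ is observed and sits in the interval by construction.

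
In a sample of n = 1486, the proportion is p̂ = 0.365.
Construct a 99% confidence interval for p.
(0.333, 0.397)

Proportion CI:
SE = √(p̂(1-p̂)/n) = √(0.365 · 0.635 / 1486) = 0.01249

z* = 2.576
Margin = z* · SE = 2.576 · 0.01249 = 0.0322

CI: 0.365 ± 0.0322 = (0.333, 0.397)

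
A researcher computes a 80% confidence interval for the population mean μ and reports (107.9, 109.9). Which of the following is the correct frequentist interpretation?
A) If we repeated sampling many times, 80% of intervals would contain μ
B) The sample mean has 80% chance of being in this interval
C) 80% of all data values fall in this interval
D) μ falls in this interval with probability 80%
A

A) Correct — this is the frequentist long-run coverage interpretation.
B) Wrong — x̄ is observed and sits in the interval by construction.
C) Wrong — a CI is about the parameter μ, not individual data values.
D) Wrong — μ is fixed; the randomness lives in the interval, not in μ.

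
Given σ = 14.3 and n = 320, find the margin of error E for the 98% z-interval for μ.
Margin of error = 1.86

Margin of error = z* · σ/√n
= 2.326 · 14.3/√320
= 2.326 · 14.3/17.8885
= 1.86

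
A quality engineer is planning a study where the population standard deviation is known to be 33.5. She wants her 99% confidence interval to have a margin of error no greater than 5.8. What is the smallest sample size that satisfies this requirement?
n ≥ 222

For margin E ≤ 5.8:
n ≥ (z* · σ / E)²
n ≥ (2.576 · 33.5 / 5.8)²
n ≥ 221.37

Minimum n = 222 (rounding up)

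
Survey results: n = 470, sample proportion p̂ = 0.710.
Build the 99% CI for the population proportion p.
(0.656, 0.764)

Proportion CI:
SE = √(p̂(1-p̂)/n) = √(0.710 · 0.290 / 470) = 0.02093

z* = 2.576
Margin = z* · SE = 2.576 · 0.02093 = 0.0539

CI: 0.710 ± 0.0539 = (0.656, 0.764)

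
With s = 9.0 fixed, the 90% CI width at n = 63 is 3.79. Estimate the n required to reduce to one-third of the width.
n ≈ 567

CI width ∝ 1/√n
To reduce width by factor 3, need √n to grow by 3 → need 3² = 9 times as many samples.

Current: n = 63, width = 3.79
New: n = 567, width ≈ 1.25

Width reduced by factor of 3.79/1.25 = 3.03.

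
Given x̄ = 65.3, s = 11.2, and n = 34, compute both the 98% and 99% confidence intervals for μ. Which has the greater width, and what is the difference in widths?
99% CI is wider by 1.11

df = 33
98% CI: t* = 2.445, (60.60, 70.00), width = 2 · t* · s/√n = 9.39
99% CI: t* = 2.733, (60.05, 70.55), width = 2 · t* · s/√n = 10.50

The 99% CI is wider by 10.50 - 9.39 = 1.11.
Higher confidence requires a wider interval.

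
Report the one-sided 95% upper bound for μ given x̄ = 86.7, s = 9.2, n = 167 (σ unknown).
μ ≤ 87.88

Upper bound (one-sided):
t* = 1.654 (one-sided for 95%)
Upper bound = x̄ + t* · s/√n = 86.7 + 1.654 · 9.2/√167 = 87.88

We are 95% confident that μ ≤ 87.88.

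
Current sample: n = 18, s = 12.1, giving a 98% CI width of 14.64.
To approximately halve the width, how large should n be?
n ≈ 72

CI width ∝ 1/√n
To reduce width by factor 2, need √n to grow by 2 → need 2² = 4 times as many samples.

Current: n = 18, width = 14.64
New: n = 72, width ≈ 6.79

Width reduced by factor of 14.64/6.79 = 2.16.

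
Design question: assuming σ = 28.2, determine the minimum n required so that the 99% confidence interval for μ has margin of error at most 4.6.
n ≥ 250

For margin E ≤ 4.6:
n ≥ (z* · σ / E)²
n ≥ (2.576 · 28.2 / 4.6)²
n ≥ 249.39

Minimum n = 250 (rounding up)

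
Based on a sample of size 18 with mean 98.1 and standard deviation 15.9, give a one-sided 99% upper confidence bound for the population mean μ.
μ ≤ 107.72

Upper bound (one-sided):
t* = 2.567 (one-sided for 99%)
Upper bound = x̄ + t* · s/√n = 98.1 + 2.567 · 15.9/√18 = 107.72

We are 99% confident that μ ≤ 107.72.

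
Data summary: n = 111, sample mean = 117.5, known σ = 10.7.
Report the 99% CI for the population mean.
(114.88, 120.12)

z-interval (σ known):
z* = 2.576 for 99% confidence

Margin of error = z* · σ/√n = 2.576 · 10.7/√111 = 2.62

CI: (117.5 - 2.62, 117.5 + 2.62) = (114.88, 120.12)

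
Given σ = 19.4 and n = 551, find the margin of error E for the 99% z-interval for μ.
Margin of error = 2.13

Margin of error = z* · σ/√n
= 2.576 · 19.4/√551
= 2.576 · 19.4/23.4734
= 2.13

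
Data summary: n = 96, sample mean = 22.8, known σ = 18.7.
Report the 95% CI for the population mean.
(19.06, 26.54)

z-interval (σ known):
z* = 1.960 for 95% confidence

Margin of error = z* · σ/√n = 1.960 · 18.7/√96 = 3.74

CI: (22.8 - 3.74, 22.8 + 3.74) = (19.06, 26.54)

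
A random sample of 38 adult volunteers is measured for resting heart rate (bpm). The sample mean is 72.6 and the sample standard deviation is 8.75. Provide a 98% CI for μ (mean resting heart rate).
(69.15, 76.05)

t-interval (σ unknown):
df = n - 1 = 37
t* = 2.431 for 98% confidence

Margin of error = t* · s/√n = 2.431 · 8.75/√38 = 3.45

CI: (69.15, 76.05)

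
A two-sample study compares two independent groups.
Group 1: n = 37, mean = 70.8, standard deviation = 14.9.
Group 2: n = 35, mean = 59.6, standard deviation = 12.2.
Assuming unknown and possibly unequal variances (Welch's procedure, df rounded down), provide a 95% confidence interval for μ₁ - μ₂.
(4.81, 17.59)

Difference: x̄₁ - x̄₂ = 11.20
SE = √(s₁²/n₁ + s₂²/n₂) = √(14.9²/37 + 12.2²/35) = 3.2020
df = 68.62 → 68 (Welch–Satterthwaite, rounded down)
t* = 1.995

CI: 11.20 ± 1.995 · 3.2020 = 11.20 ± 6.39 = (4.81, 17.59)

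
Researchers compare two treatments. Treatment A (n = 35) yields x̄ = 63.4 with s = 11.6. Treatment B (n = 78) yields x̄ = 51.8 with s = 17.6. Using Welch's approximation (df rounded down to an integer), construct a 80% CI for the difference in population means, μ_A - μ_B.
(7.99, 15.21)

Difference: x̄₁ - x̄₂ = 11.60
SE = √(s₁²/n₁ + s₂²/n₂) = √(11.6²/35 + 17.6²/78) = 2.7957
df = 95.52 → 95 (Welch–Satterthwaite, rounded down)
t* = 1.291

CI: 11.60 ± 1.291 · 2.7957 = 11.60 ± 3.61 = (7.99, 15.21)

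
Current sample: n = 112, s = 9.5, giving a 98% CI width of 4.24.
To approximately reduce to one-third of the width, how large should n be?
n ≈ 1008

CI width ∝ 1/√n
To reduce width by factor 3, need √n to grow by 3 → need 3² = 9 times as many samples.

Current: n = 112, width = 4.24
New: n = 1008, width ≈ 1.39

Width reduced by factor of 4.24/1.39 = 3.05.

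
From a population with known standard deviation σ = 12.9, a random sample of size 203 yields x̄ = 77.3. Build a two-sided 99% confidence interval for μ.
(74.97, 79.63)

z-interval (σ known):
z* = 2.576 for 99% confidence

Margin of error = z* · σ/√n = 2.576 · 12.9/√203 = 2.33

CI: (77.3 - 2.33, 77.3 + 2.33) = (74.97, 79.63)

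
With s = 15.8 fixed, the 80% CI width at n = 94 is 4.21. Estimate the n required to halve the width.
n ≈ 376

CI width ∝ 1/√n
To reduce width by factor 2, need √n to grow by 2 → need 2² = 4 times as many samples.

Current: n = 94, width = 4.21
New: n = 376, width ≈ 2.09

Width reduced by factor of 4.21/2.09 = 2.01.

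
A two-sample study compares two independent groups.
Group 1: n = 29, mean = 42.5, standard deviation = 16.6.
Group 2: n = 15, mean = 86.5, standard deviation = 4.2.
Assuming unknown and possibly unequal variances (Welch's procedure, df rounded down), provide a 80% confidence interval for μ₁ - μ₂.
(-48.27, -39.73)

Difference: x̄₁ - x̄₂ = -44.00
SE = √(s₁²/n₁ + s₂²/n₂) = √(16.6²/29 + 4.2²/15) = 3.2677
df = 34.31 → 34 (Welch–Satterthwaite, rounded down)
t* = 1.307

CI: -44.00 ± 1.307 · 3.2677 = -44.00 ± 4.27 = (-48.27, -39.73)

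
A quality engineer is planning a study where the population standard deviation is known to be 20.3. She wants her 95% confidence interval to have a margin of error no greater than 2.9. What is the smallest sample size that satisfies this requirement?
n ≥ 189

For margin E ≤ 2.9:
n ≥ (z* · σ / E)²
n ≥ (1.960 · 20.3 / 2.9)²
n ≥ 188.24

Minimum n = 189 (rounding up)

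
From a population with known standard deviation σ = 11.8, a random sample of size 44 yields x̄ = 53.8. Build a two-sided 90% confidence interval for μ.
(50.87, 56.73)

z-interval (σ known):
z* = 1.645 for 90% confidence

Margin of error = z* · σ/√n = 1.645 · 11.8/√44 = 2.93

CI: (53.8 - 2.93, 53.8 + 2.93) = (50.87, 56.73)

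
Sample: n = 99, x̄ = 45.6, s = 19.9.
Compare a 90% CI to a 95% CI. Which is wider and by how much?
95% CI is wider by 1.30

df = 98
90% CI: t* = 1.661, (42.28, 48.92), width = 2 · t* · s/√n = 6.64
95% CI: t* = 1.984, (41.63, 49.57), width = 2 · t* · s/√n = 7.94

The 95% CI is wider by 7.94 - 6.64 = 1.30.
Higher confidence requires a wider interval.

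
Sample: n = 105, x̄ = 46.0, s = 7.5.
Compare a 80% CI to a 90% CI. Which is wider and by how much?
90% CI is wider by 0.54

df = 104
80% CI: t* = 1.290, (45.06, 46.94), width = 2 · t* · s/√n = 1.89
90% CI: t* = 1.660, (44.79, 47.21), width = 2 · t* · s/√n = 2.43

The 90% CI is wider by 2.43 - 1.89 = 0.54.
Higher confidence requires a wider interval.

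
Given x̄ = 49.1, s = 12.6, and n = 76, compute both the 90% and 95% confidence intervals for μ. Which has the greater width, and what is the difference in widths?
95% CI is wider by 0.95

df = 75
90% CI: t* = 1.665, (46.69, 51.51), width = 2 · t* · s/√n = 4.81
95% CI: t* = 1.992, (46.22, 51.98), width = 2 · t* · s/√n = 5.76

The 95% CI is wider by 5.76 - 4.81 = 0.95.
Higher confidence requires a wider interval.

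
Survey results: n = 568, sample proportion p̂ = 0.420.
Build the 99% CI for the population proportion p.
(0.367, 0.473)

Proportion CI:
SE = √(p̂(1-p̂)/n) = √(0.420 · 0.580 / 568) = 0.02071

z* = 2.576
Margin = z* · SE = 2.576 · 0.02071 = 0.0533

CI: 0.420 ± 0.0533 = (0.367, 0.473)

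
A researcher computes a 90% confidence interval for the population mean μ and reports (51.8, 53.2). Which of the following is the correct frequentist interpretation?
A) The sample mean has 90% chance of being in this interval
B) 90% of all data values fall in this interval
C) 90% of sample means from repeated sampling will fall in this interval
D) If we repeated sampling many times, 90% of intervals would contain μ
D

A) Wrong — x̄ is observed and sits in the interval by construction.
B) Wrong — a CI is about the parameter μ, not individual data values.
C) Wrong — coverage applies to intervals containing μ, not to future x̄ values.
D) Correct — this is the frequentist long-run coverage interpretation.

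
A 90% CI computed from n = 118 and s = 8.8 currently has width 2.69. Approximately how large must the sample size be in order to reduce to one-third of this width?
n ≈ 1062

CI width ∝ 1/√n
To reduce width by factor 3, need √n to grow by 3 → need 3² = 9 times as many samples.

Current: n = 118, width = 2.69
New: n = 1062, width ≈ 0.89

Width reduced by factor of 2.69/0.89 = 3.02.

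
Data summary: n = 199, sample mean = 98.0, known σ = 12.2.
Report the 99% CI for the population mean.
(95.77, 100.23)

z-interval (σ known):
z* = 2.576 for 99% confidence

Margin of error = z* · σ/√n = 2.576 · 12.2/√199 = 2.23

CI: (98.0 - 2.23, 98.0 + 2.23) = (95.77, 100.23)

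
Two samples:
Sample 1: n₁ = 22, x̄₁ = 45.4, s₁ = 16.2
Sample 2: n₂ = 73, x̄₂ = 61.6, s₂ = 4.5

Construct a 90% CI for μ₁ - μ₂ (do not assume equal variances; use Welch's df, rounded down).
(-22.21, -10.19)

Difference: x̄₁ - x̄₂ = -16.20
SE = √(s₁²/n₁ + s₂²/n₂) = √(16.2²/22 + 4.5²/73) = 3.4938
df = 21.98 → 21 (Welch–Satterthwaite, rounded down)
t* = 1.721

CI: -16.20 ± 1.721 · 3.4938 = -16.20 ± 6.01 = (-22.21, -10.19)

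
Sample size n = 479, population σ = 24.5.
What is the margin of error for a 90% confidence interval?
Margin of error = 1.84

Margin of error = z* · σ/√n
= 1.645 · 24.5/√479
= 1.645 · 24.5/21.8861
= 1.84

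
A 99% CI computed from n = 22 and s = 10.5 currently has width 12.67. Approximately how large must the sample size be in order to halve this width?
n ≈ 88

CI width ∝ 1/√n
To reduce width by factor 2, need √n to grow by 2 → need 2² = 4 times as many samples.

Current: n = 22, width = 12.67
New: n = 88, width ≈ 5.90

Width reduced by factor of 12.67/5.90 = 2.15.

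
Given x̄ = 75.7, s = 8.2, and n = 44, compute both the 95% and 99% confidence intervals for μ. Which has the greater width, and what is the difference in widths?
99% CI is wider by 1.67

df = 43
95% CI: t* = 2.017, (73.21, 78.19), width = 2 · t* · s/√n = 4.99
99% CI: t* = 2.695, (72.37, 79.03), width = 2 · t* · s/√n = 6.66

The 99% CI is wider by 6.66 - 4.99 = 1.67.
Higher confidence requires a wider interval.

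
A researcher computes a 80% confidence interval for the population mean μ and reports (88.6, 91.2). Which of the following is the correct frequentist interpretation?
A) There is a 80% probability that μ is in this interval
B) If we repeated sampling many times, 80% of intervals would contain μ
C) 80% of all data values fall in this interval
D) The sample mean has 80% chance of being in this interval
B

A) Wrong — μ is fixed; the randomness lives in the interval, not in μ.
B) Correct — this is the frequentist long-run coverage interpretation.
C) Wrong — a CI is about the parameter μ, not individual data values.
D) Wrong — x̄ is observed and sits in the interval by construction.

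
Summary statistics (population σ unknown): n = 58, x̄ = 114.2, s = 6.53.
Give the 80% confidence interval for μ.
(113.09, 115.31)

t-interval (σ unknown):
df = n - 1 = 57
t* = 1.297 for 80% confidence

Margin of error = t* · s/√n = 1.297 · 6.53/√58 = 1.11

CI: (113.09, 115.31)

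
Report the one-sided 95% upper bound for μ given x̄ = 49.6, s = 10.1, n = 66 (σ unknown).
μ ≤ 51.67

Upper bound (one-sided):
t* = 1.669 (one-sided for 95%)
Upper bound = x̄ + t* · s/√n = 49.6 + 1.669 · 10.1/√66 = 51.67

We are 95% confident that μ ≤ 51.67.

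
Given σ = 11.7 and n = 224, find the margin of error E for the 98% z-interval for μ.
Margin of error = 1.82

Margin of error = z* · σ/√n
= 2.326 · 11.7/√224
= 2.326 · 11.7/14.9666
= 1.82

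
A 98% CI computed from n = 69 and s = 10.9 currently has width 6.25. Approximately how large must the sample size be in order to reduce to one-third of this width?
n ≈ 621

CI width ∝ 1/√n
To reduce width by factor 3, need √n to grow by 3 → need 3² = 9 times as many samples.

Current: n = 69, width = 6.25
New: n = 621, width ≈ 2.04

Width reduced by factor of 6.25/2.04 = 3.06.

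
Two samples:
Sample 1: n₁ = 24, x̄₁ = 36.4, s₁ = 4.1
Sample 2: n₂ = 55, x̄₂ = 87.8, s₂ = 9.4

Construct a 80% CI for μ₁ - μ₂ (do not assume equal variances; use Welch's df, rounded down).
(-53.36, -49.44)

Difference: x̄₁ - x̄₂ = -51.40
SE = √(s₁²/n₁ + s₂²/n₂) = √(4.1²/24 + 9.4²/55) = 1.5189
df = 76.99 → 76 (Welch–Satterthwaite, rounded down)
t* = 1.293

CI: -51.40 ± 1.293 · 1.5189 = -51.40 ± 1.96 = (-53.36, -49.44)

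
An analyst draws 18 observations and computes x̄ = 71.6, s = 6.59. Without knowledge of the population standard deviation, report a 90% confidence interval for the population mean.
(68.90, 74.30)

t-interval (σ unknown):
df = n - 1 = 17
t* = 1.740 for 90% confidence

Margin of error = t* · s/√n = 1.740 · 6.59/√18 = 2.70

CI: (68.90, 74.30)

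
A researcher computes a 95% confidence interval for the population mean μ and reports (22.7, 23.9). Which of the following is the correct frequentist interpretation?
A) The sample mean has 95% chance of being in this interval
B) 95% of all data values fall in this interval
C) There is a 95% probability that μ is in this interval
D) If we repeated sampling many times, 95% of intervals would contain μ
D

A) Wrong — x̄ is observed and sits in the interval by construction.
B) Wrong — a CI is about the parameter μ, not individual data values.
C) Wrong — μ is fixed; the randomness lives in the interval, not in μ.
D) Correct — this is the frequentist long-run coverage interpretation.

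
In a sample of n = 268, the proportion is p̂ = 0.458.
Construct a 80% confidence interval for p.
(0.419, 0.497)

Proportion CI:
SE = √(p̂(1-p̂)/n) = √(0.458 · 0.542 / 268) = 0.03043

z* = 1.282
Margin = z* · SE = 1.282 · 0.03043 = 0.0390

CI: 0.458 ± 0.0390 = (0.419, 0.497)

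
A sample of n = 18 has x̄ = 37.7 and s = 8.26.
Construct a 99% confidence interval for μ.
(32.06, 43.34)

t-interval (σ unknown):
df = n - 1 = 17
t* = 2.898 for 99% confidence

Margin of error = t* · s/√n = 2.898 · 8.26/√18 = 5.64

CI: (32.06, 43.34)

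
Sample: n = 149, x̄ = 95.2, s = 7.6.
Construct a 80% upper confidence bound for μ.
μ ≤ 95.73

Upper bound (one-sided):
t* = 0.844 (one-sided for 80%)
Upper bound = x̄ + t* · s/√n = 95.2 + 0.844 · 7.6/√149 = 95.73

We are 80% confident that μ ≤ 95.73.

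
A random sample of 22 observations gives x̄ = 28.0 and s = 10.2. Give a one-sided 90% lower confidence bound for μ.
μ ≥ 25.12

Lower bound (one-sided):
t* = 1.323 (one-sided for 90%)
Lower bound = x̄ - t* · s/√n = 28.0 - 1.323 · 10.2/√22 = 25.12

We are 90% confident that μ ≥ 25.12.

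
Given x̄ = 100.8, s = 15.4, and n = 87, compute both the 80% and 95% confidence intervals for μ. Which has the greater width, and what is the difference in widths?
95% CI is wider by 2.30

df = 86
80% CI: t* = 1.291, (98.67, 102.93), width = 2 · t* · s/√n = 4.26
95% CI: t* = 1.988, (97.52, 104.08), width = 2 · t* · s/√n = 6.56

The 95% CI is wider by 6.56 - 4.26 = 2.30.
Higher confidence requires a wider interval.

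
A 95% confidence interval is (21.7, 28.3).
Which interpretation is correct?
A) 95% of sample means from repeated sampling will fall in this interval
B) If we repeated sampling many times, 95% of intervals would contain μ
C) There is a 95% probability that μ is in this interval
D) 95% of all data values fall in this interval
B

A) Wrong — coverage applies to intervals containing μ, not to future x̄ values.
B) Correct — this is the frequentist long-run coverage interpretation.
C) Wrong — μ is fixed; the randomness lives in the interval, not in μ.
D) Wrong — a CI is about the parameter μ, not individual data values.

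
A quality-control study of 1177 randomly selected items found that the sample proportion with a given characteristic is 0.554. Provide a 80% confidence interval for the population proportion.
(0.535, 0.573)

Proportion CI:
SE = √(p̂(1-p̂)/n) = √(0.554 · 0.446 / 1177) = 0.01449

z* = 1.282
Margin = z* · SE = 1.282 · 0.01449 = 0.0186

CI: 0.554 ± 0.0186 = (0.535, 0.573)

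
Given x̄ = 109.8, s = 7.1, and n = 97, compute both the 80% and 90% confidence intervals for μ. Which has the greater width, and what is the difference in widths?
90% CI is wider by 0.53

df = 96
80% CI: t* = 1.290, (108.87, 110.73), width = 2 · t* · s/√n = 1.86
90% CI: t* = 1.661, (108.60, 111.00), width = 2 · t* · s/√n = 2.39

The 90% CI is wider by 2.39 - 1.86 = 0.53.
Higher confidence requires a wider interval.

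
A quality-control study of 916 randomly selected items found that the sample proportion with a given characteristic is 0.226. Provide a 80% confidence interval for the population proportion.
(0.208, 0.244)

Proportion CI:
SE = √(p̂(1-p̂)/n) = √(0.226 · 0.774 / 916) = 0.01382

z* = 1.282
Margin = z* · SE = 1.282 · 0.01382 = 0.0177

CI: 0.226 ± 0.0177 = (0.208, 0.244)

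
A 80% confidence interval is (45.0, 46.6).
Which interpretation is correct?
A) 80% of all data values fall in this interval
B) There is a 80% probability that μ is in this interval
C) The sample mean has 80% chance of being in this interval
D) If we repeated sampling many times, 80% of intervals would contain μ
D

A) Wrong — a CI is about the parameter μ, not individual data values.
B) Wrong — μ is fixed; the randomness lives in the interval, not in μ.
C) Wrong — x̄ is observed and sits in the interval by construction.
D) Correct — this is the frequentist long-run coverage interpretation.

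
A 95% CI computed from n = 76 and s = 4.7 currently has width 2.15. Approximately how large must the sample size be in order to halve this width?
n ≈ 304

CI width ∝ 1/√n
To reduce width by factor 2, need √n to grow by 2 → need 2² = 4 times as many samples.

Current: n = 76, width = 2.15
New: n = 304, width ≈ 1.06

Width reduced by factor of 2.15/1.06 = 2.03.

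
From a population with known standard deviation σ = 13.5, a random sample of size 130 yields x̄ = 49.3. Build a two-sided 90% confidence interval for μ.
(47.35, 51.25)

z-interval (σ known):
z* = 1.645 for 90% confidence

Margin of error = z* · σ/√n = 1.645 · 13.5/√130 = 1.95

CI: (49.3 - 1.95, 49.3 + 1.95) = (47.35, 51.25)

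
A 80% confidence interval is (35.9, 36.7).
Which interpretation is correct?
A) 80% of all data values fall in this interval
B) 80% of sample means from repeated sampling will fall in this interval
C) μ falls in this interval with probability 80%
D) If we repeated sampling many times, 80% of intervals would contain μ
D

A) Wrong — a CI is about the parameter μ, not individual data values.
B) Wrong — coverage applies to intervals containing μ, not to future x̄ values.
C) Wrong — μ is fixed; the randomness lives in the interval, not in μ.
D) Correct — this is the frequentist long-run coverage interpretation.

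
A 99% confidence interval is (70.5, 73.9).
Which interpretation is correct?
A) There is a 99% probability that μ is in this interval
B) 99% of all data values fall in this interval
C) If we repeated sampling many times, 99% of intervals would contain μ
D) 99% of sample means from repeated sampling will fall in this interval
C

A) Wrong — μ is fixed; the randomness lives in the interval, not in μ.
B) Wrong — a CI is about the parameter μ, not individual data values.
C) Correct — this is the frequentist long-run coverage interpretation.
D) Wrong — coverage applies to intervals containing μ, not to future x̄ values.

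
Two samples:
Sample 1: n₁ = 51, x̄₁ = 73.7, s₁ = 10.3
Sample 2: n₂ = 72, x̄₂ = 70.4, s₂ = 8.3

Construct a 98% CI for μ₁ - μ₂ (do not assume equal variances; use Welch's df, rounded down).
(-0.83, 7.43)

Difference: x̄₁ - x̄₂ = 3.30
SE = √(s₁²/n₁ + s₂²/n₂) = √(10.3²/51 + 8.3²/72) = 1.7427
df = 92.75 → 92 (Welch–Satterthwaite, rounded down)
t* = 2.368

CI: 3.30 ± 2.368 · 1.7427 = 3.30 ± 4.13 = (-0.83, 7.43)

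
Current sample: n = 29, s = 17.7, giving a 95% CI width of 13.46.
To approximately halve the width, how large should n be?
n ≈ 116

CI width ∝ 1/√n
To reduce width by factor 2, need √n to grow by 2 → need 2² = 4 times as many samples.

Current: n = 29, width = 13.46
New: n = 116, width ≈ 6.51

Width reduced by factor of 13.46/6.51 = 2.07.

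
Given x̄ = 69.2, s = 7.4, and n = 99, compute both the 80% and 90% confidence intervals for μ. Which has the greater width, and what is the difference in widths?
90% CI is wider by 0.55

df = 98
80% CI: t* = 1.290, (68.24, 70.16), width = 2 · t* · s/√n = 1.92
90% CI: t* = 1.661, (67.96, 70.44), width = 2 · t* · s/√n = 2.47

The 90% CI is wider by 2.47 - 1.92 = 0.55.
Higher confidence requires a wider interval.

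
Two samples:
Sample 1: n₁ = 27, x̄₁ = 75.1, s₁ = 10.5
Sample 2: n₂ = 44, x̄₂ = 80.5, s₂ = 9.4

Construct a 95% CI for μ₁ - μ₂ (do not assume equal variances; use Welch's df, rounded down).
(-10.36, -0.44)

Difference: x̄₁ - x̄₂ = -5.40
SE = √(s₁²/n₁ + s₂²/n₂) = √(10.5²/27 + 9.4²/44) = 2.4681
df = 50.48 → 50 (Welch–Satterthwaite, rounded down)
t* = 2.009

CI: -5.40 ± 2.009 · 2.4681 = -5.40 ± 4.96 = (-10.36, -0.44)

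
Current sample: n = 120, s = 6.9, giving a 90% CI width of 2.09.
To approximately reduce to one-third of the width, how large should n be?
n ≈ 1080

CI width ∝ 1/√n
To reduce width by factor 3, need √n to grow by 3 → need 3² = 9 times as many samples.

Current: n = 120, width = 2.09
New: n = 1080, width ≈ 0.69

Width reduced by factor of 2.09/0.69 = 3.03.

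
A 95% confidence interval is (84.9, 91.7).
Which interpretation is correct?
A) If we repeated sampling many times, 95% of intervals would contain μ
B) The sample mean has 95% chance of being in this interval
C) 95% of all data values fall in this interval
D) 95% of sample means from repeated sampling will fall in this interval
A

A) Correct — this is the frequentist long-run coverage interpretation.
B) Wrong — x̄ is observed and sits in the interval by construction.
C) Wrong — a CI is about the parameter μ, not individual data values.
D) Wrong — coverage applies to intervals containing μ, not to future x̄ values.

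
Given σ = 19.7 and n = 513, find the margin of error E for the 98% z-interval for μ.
Margin of error = 2.02

Margin of error = z* · σ/√n
= 2.326 · 19.7/√513
= 2.326 · 19.7/22.6495
= 2.02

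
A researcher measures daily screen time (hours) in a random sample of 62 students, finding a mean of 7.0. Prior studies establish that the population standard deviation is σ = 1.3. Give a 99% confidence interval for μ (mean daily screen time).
(6.57, 7.43)

z-interval (σ known):
z* = 2.576 for 99% confidence

Margin of error = z* · σ/√n = 2.576 · 1.3/√62 = 0.43

CI: (7.0 - 0.43, 7.0 + 0.43) = (6.57, 7.43)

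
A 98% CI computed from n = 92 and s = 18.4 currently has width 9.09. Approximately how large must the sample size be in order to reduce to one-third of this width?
n ≈ 828

CI width ∝ 1/√n
To reduce width by factor 3, need √n to grow by 3 → need 3² = 9 times as many samples.

Current: n = 92, width = 9.09
New: n = 828, width ≈ 2.98

Width reduced by factor of 9.09/2.98 = 3.05.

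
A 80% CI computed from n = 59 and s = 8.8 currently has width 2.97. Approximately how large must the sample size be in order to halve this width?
n ≈ 236

CI width ∝ 1/√n
To reduce width by factor 2, need √n to grow by 2 → need 2² = 4 times as many samples.

Current: n = 59, width = 2.97
New: n = 236, width ≈ 1.47

Width reduced by factor of 2.97/1.47 = 2.02.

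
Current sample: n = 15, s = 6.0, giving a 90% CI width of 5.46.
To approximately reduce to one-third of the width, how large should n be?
n ≈ 135

CI width ∝ 1/√n
To reduce width by factor 3, need √n to grow by 3 → need 3² = 9 times as many samples.

Current: n = 15, width = 5.46
New: n = 135, width ≈ 1.71

Width reduced by factor of 5.46/1.71 = 3.19.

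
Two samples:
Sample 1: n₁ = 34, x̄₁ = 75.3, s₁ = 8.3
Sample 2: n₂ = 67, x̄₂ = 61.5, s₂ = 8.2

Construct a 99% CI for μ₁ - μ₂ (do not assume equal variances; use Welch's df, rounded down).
(9.18, 18.42)

Difference: x̄₁ - x̄₂ = 13.80
SE = √(s₁²/n₁ + s₂²/n₂) = √(8.3²/34 + 8.2²/67) = 1.7406
df = 65.72 → 65 (Welch–Satterthwaite, rounded down)
t* = 2.654

CI: 13.80 ± 2.654 · 1.7406 = 13.80 ± 4.62 = (9.18, 18.42)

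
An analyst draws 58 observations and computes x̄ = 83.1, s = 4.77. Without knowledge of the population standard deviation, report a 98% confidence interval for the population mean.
(81.60, 84.60)

t-interval (σ unknown):
df = n - 1 = 57
t* = 2.394 for 98% confidence

Margin of error = t* · s/√n = 2.394 · 4.77/√58 = 1.50

CI: (81.60, 84.60)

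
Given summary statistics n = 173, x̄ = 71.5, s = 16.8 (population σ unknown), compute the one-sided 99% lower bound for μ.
μ ≥ 68.50

Lower bound (one-sided):
t* = 2.348 (one-sided for 99%)
Lower bound = x̄ - t* · s/√n = 71.5 - 2.348 · 16.8/√173 = 68.50

We are 99% confident that μ ≥ 68.50.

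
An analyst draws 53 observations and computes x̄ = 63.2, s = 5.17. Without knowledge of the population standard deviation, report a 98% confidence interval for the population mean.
(61.50, 64.90)

t-interval (σ unknown):
df = n - 1 = 52
t* = 2.400 for 98% confidence

Margin of error = t* · s/√n = 2.400 · 5.17/√53 = 1.70

CI: (61.50, 64.90)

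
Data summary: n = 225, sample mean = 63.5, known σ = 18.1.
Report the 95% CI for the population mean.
(61.13, 65.87)

z-interval (σ known):
z* = 1.960 for 95% confidence

Margin of error = z* · σ/√n = 1.960 · 18.1/√225 = 2.37

CI: (63.5 - 2.37, 63.5 + 2.37) = (61.13, 65.87)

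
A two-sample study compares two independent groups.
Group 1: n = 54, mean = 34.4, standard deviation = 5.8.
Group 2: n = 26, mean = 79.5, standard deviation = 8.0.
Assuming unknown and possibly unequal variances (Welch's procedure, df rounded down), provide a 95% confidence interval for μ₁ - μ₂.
(-48.65, -41.55)

Difference: x̄₁ - x̄₂ = -45.10
SE = √(s₁²/n₁ + s₂²/n₂) = √(5.8²/54 + 8.0²/26) = 1.7563
df = 38.10 → 38 (Welch–Satterthwaite, rounded down)
t* = 2.024

CI: -45.10 ± 2.024 · 1.7563 = -45.10 ± 3.55 = (-48.65, -41.55)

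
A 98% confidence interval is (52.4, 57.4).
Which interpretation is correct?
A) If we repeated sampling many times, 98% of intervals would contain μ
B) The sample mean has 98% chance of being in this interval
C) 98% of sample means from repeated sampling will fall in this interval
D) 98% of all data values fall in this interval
A

A) Correct — this is the frequentist long-run coverage interpretation.
B) Wrong — x̄ is observed and sits in the interval by construction.
C) Wrong — coverage applies to intervals containing μ, not to future x̄ values.
D) Wrong — a CI is about the parameter μ, not individual data values.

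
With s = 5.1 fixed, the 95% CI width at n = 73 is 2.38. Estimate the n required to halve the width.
n ≈ 292

CI width ∝ 1/√n
To reduce width by factor 2, need √n to grow by 2 → need 2² = 4 times as many samples.

Current: n = 73, width = 2.38
New: n = 292, width ≈ 1.17

Width reduced by factor of 2.38/1.17 = 2.03.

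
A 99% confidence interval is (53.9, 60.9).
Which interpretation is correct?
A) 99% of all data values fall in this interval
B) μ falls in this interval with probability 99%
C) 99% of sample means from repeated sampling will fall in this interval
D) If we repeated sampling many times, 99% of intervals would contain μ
D

A) Wrong — a CI is about the parameter μ, not individual data values.
B) Wrong — μ is fixed; the randomness lives in the interval, not in μ.
C) Wrong — coverage applies to intervals containing μ, not to future x̄ values.
D) Correct — this is the frequentist long-run coverage interpretation.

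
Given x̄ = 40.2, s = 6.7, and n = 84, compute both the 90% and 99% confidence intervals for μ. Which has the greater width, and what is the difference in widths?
99% CI is wider by 1.42

df = 83
90% CI: t* = 1.663, (38.98, 41.42), width = 2 · t* · s/√n = 2.43
99% CI: t* = 2.636, (38.27, 42.13), width = 2 · t* · s/√n = 3.85

The 99% CI is wider by 3.85 - 2.43 = 1.42.
Higher confidence requires a wider interval.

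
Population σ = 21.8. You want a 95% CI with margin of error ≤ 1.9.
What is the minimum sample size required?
n ≥ 506

For margin E ≤ 1.9:
n ≥ (z* · σ / E)²
n ≥ (1.960 · 21.8 / 1.9)²
n ≥ 505.73

Minimum n = 506 (rounding up)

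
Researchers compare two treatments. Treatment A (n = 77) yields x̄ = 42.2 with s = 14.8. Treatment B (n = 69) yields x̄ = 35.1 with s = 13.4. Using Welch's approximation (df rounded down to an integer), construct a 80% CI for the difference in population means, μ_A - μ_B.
(4.10, 10.10)

Difference: x̄₁ - x̄₂ = 7.10
SE = √(s₁²/n₁ + s₂²/n₂) = √(14.8²/77 + 13.4²/69) = 2.3339
df = 143.98 → 143 (Welch–Satterthwaite, rounded down)
t* = 1.287

CI: 7.10 ± 1.287 · 2.3339 = 7.10 ± 3.00 = (4.10, 10.10)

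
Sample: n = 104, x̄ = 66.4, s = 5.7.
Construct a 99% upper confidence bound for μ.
μ ≤ 67.72

Upper bound (one-sided):
t* = 2.363 (one-sided for 99%)
Upper bound = x̄ + t* · s/√n = 66.4 + 2.363 · 5.7/√104 = 67.72

We are 99% confident that μ ≤ 67.72.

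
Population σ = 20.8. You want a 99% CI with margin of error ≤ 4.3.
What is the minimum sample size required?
n ≥ 156

For margin E ≤ 4.3:
n ≥ (z* · σ / E)²
n ≥ (2.576 · 20.8 / 4.3)²
n ≥ 155.27

Minimum n = 156 (rounding up)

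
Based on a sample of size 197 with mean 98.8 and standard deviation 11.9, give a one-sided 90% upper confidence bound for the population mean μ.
μ ≤ 99.89

Upper bound (one-sided):
t* = 1.286 (one-sided for 90%)
Upper bound = x̄ + t* · s/√n = 98.8 + 1.286 · 11.9/√197 = 99.89

We are 90% confident that μ ≤ 99.89.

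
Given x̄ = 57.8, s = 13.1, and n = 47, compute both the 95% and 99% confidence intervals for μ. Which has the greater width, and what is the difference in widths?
99% CI is wider by 2.58

df = 46
95% CI: t* = 2.013, (53.95, 61.65), width = 2 · t* · s/√n = 7.69
99% CI: t* = 2.687, (52.67, 62.93), width = 2 · t* · s/√n = 10.27

The 99% CI is wider by 10.27 - 7.69 = 2.58.
Higher confidence requires a wider interval.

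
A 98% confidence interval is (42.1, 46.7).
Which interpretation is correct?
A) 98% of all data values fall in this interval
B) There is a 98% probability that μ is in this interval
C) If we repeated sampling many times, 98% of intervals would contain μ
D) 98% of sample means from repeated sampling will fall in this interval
C

A) Wrong — a CI is about the parameter μ, not individual data values.
B) Wrong — μ is fixed; the randomness lives in the interval, not in μ.
C) Correct — this is the frequentist long-run coverage interpretation.
D) Wrong — coverage applies to intervals containing μ, not to future x̄ values.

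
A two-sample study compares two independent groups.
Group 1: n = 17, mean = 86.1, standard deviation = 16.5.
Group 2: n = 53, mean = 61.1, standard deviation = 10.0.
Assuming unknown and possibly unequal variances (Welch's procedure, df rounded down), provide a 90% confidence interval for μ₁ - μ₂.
(17.68, 32.32)

Difference: x̄₁ - x̄₂ = 25.00
SE = √(s₁²/n₁ + s₂²/n₂) = √(16.5²/17 + 10.0²/53) = 4.2310
df = 19.91 → 19 (Welch–Satterthwaite, rounded down)
t* = 1.729

CI: 25.00 ± 1.729 · 4.2310 = 25.00 ± 7.32 = (17.68, 32.32)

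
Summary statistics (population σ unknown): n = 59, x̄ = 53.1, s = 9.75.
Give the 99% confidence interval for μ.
(49.72, 56.48)

t-interval (σ unknown):
df = n - 1 = 58
t* = 2.663 for 99% confidence

Margin of error = t* · s/√n = 2.663 · 9.75/√59 = 3.38

CI: (49.72, 56.48)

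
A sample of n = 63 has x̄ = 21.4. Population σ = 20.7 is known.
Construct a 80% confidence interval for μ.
(18.06, 24.74)

z-interval (σ known):
z* = 1.282 for 80% confidence

Margin of error = z* · σ/√n = 1.282 · 20.7/√63 = 3.34

CI: (21.4 - 3.34, 21.4 + 3.34) = (18.06, 24.74)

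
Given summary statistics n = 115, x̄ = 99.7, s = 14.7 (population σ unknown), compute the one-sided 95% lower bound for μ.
μ ≥ 97.43

Lower bound (one-sided):
t* = 1.658 (one-sided for 95%)
Lower bound = x̄ - t* · s/√n = 99.7 - 1.658 · 14.7/√115 = 97.43

We are 95% confident that μ ≥ 97.43.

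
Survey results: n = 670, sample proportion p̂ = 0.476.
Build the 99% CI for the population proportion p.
(0.426, 0.526)

Proportion CI:
SE = √(p̂(1-p̂)/n) = √(0.476 · 0.524 / 670) = 0.01929

z* = 2.576
Margin = z* · SE = 2.576 · 0.01929 = 0.0497

CI: 0.476 ± 0.0497 = (0.426, 0.526)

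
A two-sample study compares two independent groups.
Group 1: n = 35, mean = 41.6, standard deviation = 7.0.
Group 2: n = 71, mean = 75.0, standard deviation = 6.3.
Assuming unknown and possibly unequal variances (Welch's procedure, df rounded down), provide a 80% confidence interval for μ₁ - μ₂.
(-35.21, -31.59)

Difference: x̄₁ - x̄₂ = -33.40
SE = √(s₁²/n₁ + s₂²/n₂) = √(7.0²/35 + 6.3²/71) = 1.3996
df = 61.79 → 61 (Welch–Satterthwaite, rounded down)
t* = 1.296

CI: -33.40 ± 1.296 · 1.3996 = -33.40 ± 1.81 = (-35.21, -31.59)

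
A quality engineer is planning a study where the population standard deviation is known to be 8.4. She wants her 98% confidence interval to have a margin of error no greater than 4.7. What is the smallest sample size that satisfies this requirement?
n ≥ 18

For margin E ≤ 4.7:
n ≥ (z* · σ / E)²
n ≥ (2.326 · 8.4 / 4.7)²
n ≥ 17.28

Minimum n = 18 (rounding up)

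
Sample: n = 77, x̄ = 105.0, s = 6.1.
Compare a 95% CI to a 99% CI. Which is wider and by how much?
99% CI is wider by 0.90

df = 76
95% CI: t* = 1.992, (103.62, 106.38), width = 2 · t* · s/√n = 2.77
99% CI: t* = 2.642, (103.16, 106.84), width = 2 · t* · s/√n = 3.67

The 99% CI is wider by 3.67 - 2.77 = 0.90.
Higher confidence requires a wider interval.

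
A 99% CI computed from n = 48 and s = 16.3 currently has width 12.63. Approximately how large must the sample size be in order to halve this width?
n ≈ 192

CI width ∝ 1/√n
To reduce width by factor 2, need √n to grow by 2 → need 2² = 4 times as many samples.

Current: n = 48, width = 12.63
New: n = 192, width ≈ 6.12

Width reduced by factor of 12.63/6.12 = 2.06.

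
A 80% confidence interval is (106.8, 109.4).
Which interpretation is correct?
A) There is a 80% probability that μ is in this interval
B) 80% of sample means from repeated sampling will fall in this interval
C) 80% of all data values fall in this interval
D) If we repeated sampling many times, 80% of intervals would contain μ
D

A) Wrong — μ is fixed; the randomness lives in the interval, not in μ.
B) Wrong — coverage applies to intervals containing μ, not to future x̄ values.
C) Wrong — a CI is about the parameter μ, not individual data values.
D) Correct — this is the frequentist long-run coverage interpretation.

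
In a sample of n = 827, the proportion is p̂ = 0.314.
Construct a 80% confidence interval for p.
(0.293, 0.335)

Proportion CI:
SE = √(p̂(1-p̂)/n) = √(0.314 · 0.686 / 827) = 0.01614

z* = 1.282
Margin = z* · SE = 1.282 · 0.01614 = 0.0207

CI: 0.314 ± 0.0207 = (0.293, 0.335)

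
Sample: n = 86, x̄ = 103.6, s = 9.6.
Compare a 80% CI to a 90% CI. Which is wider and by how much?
90% CI is wider by 0.77

df = 85
80% CI: t* = 1.292, (102.26, 104.94), width = 2 · t* · s/√n = 2.67
90% CI: t* = 1.663, (101.88, 105.32), width = 2 · t* · s/√n = 3.44

The 90% CI is wider by 3.44 - 2.67 = 0.77.
Higher confidence requires a wider interval.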